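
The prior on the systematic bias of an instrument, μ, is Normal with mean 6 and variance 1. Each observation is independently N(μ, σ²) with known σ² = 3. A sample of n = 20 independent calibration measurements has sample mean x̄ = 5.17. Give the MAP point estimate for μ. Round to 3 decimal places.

n = 20, x̄ = 5.17.
For a Normal prior and Normal likelihood with known variance, the posterior is Normal; its mode equals its mean, the precision-weighted average.
Prior precision 1/σ₀² = 1/1 = 1; data precision n/σ² = 20/3.
μ̂ = (1·6 + (20/3)·5.17) / (1 + 20/3) = (607/15)/(23/3) = 607/115 ≈ 5.278.

μ̂_MAP = 5.278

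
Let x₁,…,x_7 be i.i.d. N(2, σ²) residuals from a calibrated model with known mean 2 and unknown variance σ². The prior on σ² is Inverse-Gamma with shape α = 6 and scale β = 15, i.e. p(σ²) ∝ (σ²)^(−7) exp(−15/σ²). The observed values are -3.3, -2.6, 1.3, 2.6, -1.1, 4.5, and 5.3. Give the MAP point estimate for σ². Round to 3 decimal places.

σ̂²_MAP = 5.088

Sum of squared deviations about the known mean: SS = (-3.3−2)² + (-2.6−2)² + (1.3−2)² + (2.6−2)² + (-1.1−2)² + (4.5−2)² + (5.3−2)² = 76.85.
The Normal likelihood contributes (σ²)^(−n/2) exp(−SS/(2σ²)), so the posterior is Inverse-Gamma(α + n/2, β + SS/2) = Inverse-Gamma(9.5, 53.425).
The mode of Inverse-Gamma(a, b) is b/(a+1) = 53.425/10.5 ≈ 5.088.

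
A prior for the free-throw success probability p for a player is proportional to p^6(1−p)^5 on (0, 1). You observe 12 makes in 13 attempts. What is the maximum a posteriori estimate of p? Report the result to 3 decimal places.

The prior density ∝ p^6(1−p)^5 is the kernel of Beta(7, 6).
Data: 12 successes in 13 trials. The binomial likelihood contributes p^12(1−p)^1, so the posterior is Beta(7+12, 6+1) = Beta(19, 7).
For Beta(a, b) with a, b > 1 the mode is (a−1)/(a+b−2) = 18/24 ≈ 0.750.

p̂_MAP = 0.750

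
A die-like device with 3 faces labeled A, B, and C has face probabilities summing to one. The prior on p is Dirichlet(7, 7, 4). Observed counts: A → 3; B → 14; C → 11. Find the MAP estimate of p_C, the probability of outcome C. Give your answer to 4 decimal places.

MAP estimate of p_C = 0.3256

The posterior is Dirichlet(αᵢ + nᵢ) = Dirichlet(10, 21, 15).
For a Dirichlet(a₁,…,a_K) with all aᵢ > 1, the mode has j-th component (aⱼ − 1)/(Σaᵢ − K).
Here Σaᵢ = 46 and K = 3, so p_C = (15 − 1)/(46 − 3) = 14/43 ≈ 0.3256.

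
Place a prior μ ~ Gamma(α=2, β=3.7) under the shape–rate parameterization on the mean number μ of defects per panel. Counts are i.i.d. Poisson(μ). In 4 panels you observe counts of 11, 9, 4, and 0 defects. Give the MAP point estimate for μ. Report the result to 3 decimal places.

Σxᵢ = 11+9+4+0 = 24, with n = 4.
Posterior ∝ μe^(−3.7μ) · μ^24e^(−4μ) = μ^25e^(−7.7μ), i.e. Gamma(shape=26, rate=7.7).
The mode of a Gamma(a, b) with a ≥ 1 (shape–rate) is (a−1)/b = 25/7.7 ≈ 3.247.

μ̂_MAP = 3.247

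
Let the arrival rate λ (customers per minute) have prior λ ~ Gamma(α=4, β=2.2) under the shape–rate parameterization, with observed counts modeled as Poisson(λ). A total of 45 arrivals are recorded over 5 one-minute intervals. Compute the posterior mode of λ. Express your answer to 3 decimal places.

Σxᵢ = 45, n = 5.
Posterior ∝ λ^3e^(−2.2λ) · λ^45e^(−5λ) = λ^48e^(−7.2λ), i.e. Gamma(shape=49, rate=7.2).
The mode of a Gamma(a, b) with a ≥ 1 (shape–rate) is (a−1)/b = 48/7.2 ≈ 6.667.

λ̂_MAP = 6.667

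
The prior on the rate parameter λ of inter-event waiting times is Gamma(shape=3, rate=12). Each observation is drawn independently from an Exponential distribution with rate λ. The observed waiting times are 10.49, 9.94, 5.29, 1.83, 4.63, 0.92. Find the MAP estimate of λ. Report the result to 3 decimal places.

The Exponential(rate=λ) likelihood is ∝ λ^n e^(−λΣtᵢ). Here n = 6 and Σtᵢ = 10.49 + 9.94 + 5.29 + 1.83 + 4.63 + 0.92 = 33.10.
Posterior ∝ λ^2e^(−12λ) · λ^6e^(−33.10λ) = λ^8e^(−45.10λ), i.e. Gamma(9, 45.10).
Mode = (a−1)/b = 8/45.10 ≈ 0.177.

λ̂_MAP = 0.177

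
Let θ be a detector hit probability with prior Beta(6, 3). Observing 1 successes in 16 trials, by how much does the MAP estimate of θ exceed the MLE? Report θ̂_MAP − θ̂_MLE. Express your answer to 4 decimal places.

MAP − MLE = 0.1984

Posterior is Beta(7, 18); MAP = (7−1)/(25−2) = 6/23 ≈ 0.26087.
MLE ignores the prior: θ̂_MLE = k/n = 1/16 ≈ 0.06250.
Difference = 6/23 − 1/16 = 73/368 ≈ 0.1984.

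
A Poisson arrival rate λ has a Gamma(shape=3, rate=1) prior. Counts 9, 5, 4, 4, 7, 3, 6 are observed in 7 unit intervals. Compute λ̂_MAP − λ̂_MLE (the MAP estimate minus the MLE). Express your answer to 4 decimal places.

Σxᵢ = 38. Posterior is Gamma(41, 8); MAP = (41−1)/8 = 40/8 ≈ 5.00000.
MLE = x̄ = 38/7 ≈ 5.42857.
Difference = 40/8 − 38/7 = -3/7 ≈ -0.4286.

MAP − MLE = -0.4286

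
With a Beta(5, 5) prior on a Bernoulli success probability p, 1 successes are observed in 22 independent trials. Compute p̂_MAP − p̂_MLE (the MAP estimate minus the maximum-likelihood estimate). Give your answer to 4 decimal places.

Posterior is Beta(6, 26); MAP = (6−1)/(32−2) = 5/30 ≈ 0.16667.
MLE ignores the prior: p̂_MLE = k/n = 1/22 ≈ 0.04545.
Difference = 5/30 − 1/22 = 4/33 ≈ 0.1212.

MAP − MLE = 0.1212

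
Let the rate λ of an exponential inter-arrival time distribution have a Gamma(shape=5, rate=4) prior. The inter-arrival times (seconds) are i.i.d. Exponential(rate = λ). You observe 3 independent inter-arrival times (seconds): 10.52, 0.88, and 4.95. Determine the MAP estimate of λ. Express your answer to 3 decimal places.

λ̂_MAP = 0.344

The Exponential(rate=λ) likelihood is ∝ λ^n e^(−λΣtᵢ). Here n = 3 and Σtᵢ = 10.52 + 0.88 + 4.95 = 16.35.
Posterior ∝ λ^4e^(−4λ) · λ^3e^(−16.35λ) = λ^7e^(−20.35λ), i.e. Gamma(8, 20.35).
Mode = (a−1)/b = 7/20.35 ≈ 0.344.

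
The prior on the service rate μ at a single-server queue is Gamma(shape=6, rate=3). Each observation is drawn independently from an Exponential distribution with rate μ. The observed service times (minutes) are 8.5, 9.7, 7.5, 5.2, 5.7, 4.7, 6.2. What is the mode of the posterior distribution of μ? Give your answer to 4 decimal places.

The Exponential(rate=μ) likelihood is ∝ μ^n e^(−μΣtᵢ). Here n = 7 and Σtᵢ = 8.5 + 9.7 + 7.5 + 5.2 + 5.7 + 4.7 + 6.2 = 47.5.
Posterior ∝ μ^5e^(−3μ) · μ^7e^(−47.5μ) = μ^12e^(−50.5μ), i.e. Gamma(13, 50.5).
Mode = (a−1)/b = 12/50.5 ≈ 0.2376.

μ̂_MAP = 0.2376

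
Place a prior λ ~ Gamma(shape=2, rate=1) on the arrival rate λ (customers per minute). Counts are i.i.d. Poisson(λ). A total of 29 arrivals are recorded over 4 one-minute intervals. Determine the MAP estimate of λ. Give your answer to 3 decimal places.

Σxᵢ = 29, n = 4.
Posterior ∝ λe^(−1λ) · λ^29e^(−4λ) = λ^30e^(−5λ), i.e. Gamma(shape=31, rate=5).
The mode of a Gamma(a, b) with a ≥ 1 (shape–rate) is (a−1)/b = 30/5 ≈ 6.000.

λ̂_MAP = 6.000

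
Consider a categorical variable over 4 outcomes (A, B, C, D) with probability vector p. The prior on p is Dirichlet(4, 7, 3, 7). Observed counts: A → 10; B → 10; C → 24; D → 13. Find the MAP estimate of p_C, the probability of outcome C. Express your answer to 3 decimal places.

MAP estimate of p_C = 0.351

The posterior is Dirichlet(αᵢ + nᵢ) = Dirichlet(14, 17, 27, 20).
For a Dirichlet(a₁,…,a_K) with all aᵢ > 1, the mode has j-th component (aⱼ − 1)/(Σaᵢ − K).
Here Σaᵢ = 78 and K = 4, so p_C = (27 − 1)/(78 − 4) = 26/74 ≈ 0.351.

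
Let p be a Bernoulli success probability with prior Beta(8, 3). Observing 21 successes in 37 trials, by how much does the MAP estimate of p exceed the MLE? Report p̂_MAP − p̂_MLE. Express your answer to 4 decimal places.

MAP − MLE = 0.0411

Posterior is Beta(29, 19); MAP = (29−1)/(48−2) = 28/46 ≈ 0.60870.
MLE ignores the prior: p̂_MLE = k/n = 21/37 ≈ 0.56757.
Difference = 28/46 − 21/37 = 35/851 ≈ 0.0411.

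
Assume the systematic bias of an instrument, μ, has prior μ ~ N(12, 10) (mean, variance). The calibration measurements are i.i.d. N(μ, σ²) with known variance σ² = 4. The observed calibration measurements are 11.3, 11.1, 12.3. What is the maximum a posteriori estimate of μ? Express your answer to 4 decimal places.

n = 3; x̄ = (11.3 + 11.1 + 12.3)/3 = 34.7/3 = 347/30 ≈ 11.5667.
For a Normal prior and Normal likelihood with known variance, the posterior is Normal; its mode equals its mean, the precision-weighted average.
Prior precision 1/σ₀² = 1/10 = 0.1; data precision n/σ² = 3/4 = 0.75.
μ̂ = (0.1·12 + 0.75·(347/30)) / (0.1 + 0.75) = 9.875/0.85 = 395/34 ≈ 11.6176.

μ̂_MAP = 11.6176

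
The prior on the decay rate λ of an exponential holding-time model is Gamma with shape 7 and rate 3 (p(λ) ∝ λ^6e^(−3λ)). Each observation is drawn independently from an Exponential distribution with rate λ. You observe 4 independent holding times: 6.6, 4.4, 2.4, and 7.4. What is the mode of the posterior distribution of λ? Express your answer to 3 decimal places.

λ̂_MAP = 0.420

The Exponential(rate=λ) likelihood is ∝ λ^n e^(−λΣtᵢ). Here n = 4 and Σtᵢ = 6.6 + 4.4 + 2.4 + 7.4 = 20.8.
Posterior ∝ λ^6e^(−3λ) · λ^4e^(−20.8λ) = λ^10e^(−23.8λ), i.e. Gamma(11, 23.8).
Mode = (a−1)/b = 10/23.8 ≈ 0.420.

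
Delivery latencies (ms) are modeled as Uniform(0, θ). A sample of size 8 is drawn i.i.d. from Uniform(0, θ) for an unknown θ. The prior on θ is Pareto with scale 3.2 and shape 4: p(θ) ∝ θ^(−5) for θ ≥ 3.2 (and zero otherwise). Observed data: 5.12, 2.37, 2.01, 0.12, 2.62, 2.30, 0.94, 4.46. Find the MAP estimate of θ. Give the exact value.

θ̂_MAP = 5.12

The Uniform(0, θ) likelihood is θ^(−n) for θ ≥ max(xᵢ), zero otherwise. Here max(xᵢ) = 5.12.
Posterior ∝ θ^(−5) · θ^(−8) = θ^(−13) on θ ≥ max(3.2, 5.12) = 5.12.
This density is strictly decreasing in θ, so the posterior mode lies at the lower boundary of the support.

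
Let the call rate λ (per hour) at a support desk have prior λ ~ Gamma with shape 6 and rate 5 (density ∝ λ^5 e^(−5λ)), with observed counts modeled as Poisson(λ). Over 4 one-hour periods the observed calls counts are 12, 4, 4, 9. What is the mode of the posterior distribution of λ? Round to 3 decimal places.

λ̂_MAP = 3.778

Σxᵢ = 12+4+4+9 = 29, with n = 4.
Posterior ∝ λ^5e^(−5λ) · λ^29e^(−4λ) = λ^34e^(−9λ), i.e. Gamma(shape=35, rate=9).
The mode of a Gamma(a, b) with a ≥ 1 (shape–rate) is (a−1)/b = 34/9 ≈ 3.778.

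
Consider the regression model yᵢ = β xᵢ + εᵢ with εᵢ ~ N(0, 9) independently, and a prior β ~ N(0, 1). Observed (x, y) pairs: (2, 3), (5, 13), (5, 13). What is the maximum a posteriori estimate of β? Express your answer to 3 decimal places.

β̂_MAP = 2.159

log p(β | y) = −Σ(yᵢ − βxᵢ)²/(2·9) − β²/(2·1) + const.
Setting the derivative to zero: Σxᵢ(yᵢ − βxᵢ)/9 − β/1 = 0, so β = Σxᵢyᵢ / (Σxᵢ² + σ²/τ²).
Σxᵢyᵢ = 2·3 + 5·13 + 5·13 = 136; Σxᵢ² = 54; σ²/τ² = 9.
β̂_MAP = 136 / (54 + 9) = 136/63 ≈ 2.159.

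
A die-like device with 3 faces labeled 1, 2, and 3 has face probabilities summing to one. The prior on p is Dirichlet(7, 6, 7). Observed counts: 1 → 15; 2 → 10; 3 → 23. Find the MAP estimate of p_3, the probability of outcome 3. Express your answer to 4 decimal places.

The posterior is Dirichlet(αᵢ + nᵢ) = Dirichlet(22, 16, 30).
For a Dirichlet(a₁,…,a_K) with all aᵢ > 1, the mode has j-th component (aⱼ − 1)/(Σaᵢ − K).
Here Σaᵢ = 68 and K = 3, so p_3 = (30 − 1)/(68 − 3) = 29/65 ≈ 0.4462.

MAP estimate: 0.4462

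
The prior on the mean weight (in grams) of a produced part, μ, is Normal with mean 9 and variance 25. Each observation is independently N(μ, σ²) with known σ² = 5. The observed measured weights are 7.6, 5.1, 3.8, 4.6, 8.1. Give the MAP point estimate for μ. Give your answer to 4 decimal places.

μ̂_MAP = 5.9615

n = 5; x̄ = (7.6 + 5.1 + 3.8 + 4.6 + 8.1)/5 = 29.2/5 = 5.84.
For a Normal prior and Normal likelihood with known variance, the posterior is Normal; its mode equals its mean, the precision-weighted average.
Prior precision 1/σ₀² = 1/25 = 0.04; data precision n/σ² = 5/5 = 1.
μ̂ = (0.04·9 + 1·5.84) / (0.04 + 1) = 6.2/1.04 = 155/26 ≈ 5.9615.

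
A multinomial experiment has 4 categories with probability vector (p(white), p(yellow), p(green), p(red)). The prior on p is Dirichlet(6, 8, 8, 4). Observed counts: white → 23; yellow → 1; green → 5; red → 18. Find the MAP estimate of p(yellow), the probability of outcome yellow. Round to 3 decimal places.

The posterior is Dirichlet(αᵢ + nᵢ) = Dirichlet(29, 9, 13, 22).
For a Dirichlet(a₁,…,a_K) with all aᵢ > 1, the mode has j-th component (aⱼ − 1)/(Σaᵢ − K).
Here Σaᵢ = 73 and K = 4, so p(yellow) = (9 − 1)/(73 − 4) = 8/69 ≈ 0.116.

MAP estimate of p(yellow) = 0.116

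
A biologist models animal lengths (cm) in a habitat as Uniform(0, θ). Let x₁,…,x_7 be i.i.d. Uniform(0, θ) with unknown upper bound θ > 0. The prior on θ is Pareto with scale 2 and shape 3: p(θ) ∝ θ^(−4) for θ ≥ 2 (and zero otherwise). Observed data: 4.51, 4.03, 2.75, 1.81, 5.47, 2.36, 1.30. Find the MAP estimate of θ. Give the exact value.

The Uniform(0, θ) likelihood is θ^(−n) for θ ≥ max(xᵢ), zero otherwise. Here max(xᵢ) = 5.47.
Posterior ∝ θ^(−4) · θ^(−7) = θ^(−11) on θ ≥ max(2, 5.47) = 5.47.
This density is strictly decreasing in θ, so the posterior mode lies at the lower boundary of the support.

θ̂_MAP = 5.47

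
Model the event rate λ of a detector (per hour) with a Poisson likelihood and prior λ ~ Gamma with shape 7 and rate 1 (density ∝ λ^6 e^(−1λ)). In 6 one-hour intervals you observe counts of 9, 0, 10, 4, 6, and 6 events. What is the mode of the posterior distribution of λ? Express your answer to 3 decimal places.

λ̂_MAP = 5.857

Σxᵢ = 9+0+10+4+6+6 = 35, with n = 6.
Posterior ∝ λ^6e^(−1λ) · λ^35e^(−6λ) = λ^41e^(−7λ), i.e. Gamma(shape=42, rate=7).
The mode of a Gamma(a, b) with a ≥ 1 (shape–rate) is (a−1)/b = 41/7 ≈ 5.857.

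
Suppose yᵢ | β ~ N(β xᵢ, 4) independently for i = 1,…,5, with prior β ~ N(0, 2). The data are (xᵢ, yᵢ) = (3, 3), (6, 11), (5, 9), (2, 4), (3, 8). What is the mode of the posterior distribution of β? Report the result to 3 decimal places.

β̂_MAP = 1.788

log p(β | y) = −Σ(yᵢ − βxᵢ)²/(2·4) − β²/(2·2) + const.
Setting the derivative to zero: Σxᵢ(yᵢ − βxᵢ)/4 − β/2 = 0, so β = Σxᵢyᵢ / (Σxᵢ² + σ²/τ²).
Σxᵢyᵢ = 3·3 + 6·11 + 5·9 + 2·4 + 3·8 = 152; Σxᵢ² = 83; σ²/τ² = 2.
β̂_MAP = 152 / (83 + 2) = 152/85 ≈ 1.788.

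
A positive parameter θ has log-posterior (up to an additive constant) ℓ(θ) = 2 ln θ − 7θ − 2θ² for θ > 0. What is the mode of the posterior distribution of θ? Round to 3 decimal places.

ℓ'(θ) = 2/θ − 7 − 4θ. Setting this to zero and multiplying by θ: 4θ² + 7θ − 2 = 0.
θ = (−7 + √(7² + 4·4·2)) / (2·4) = (−7 + √81) / 8 = (−7 + 9)/8 = 1/4.
ℓ''(θ) = −2/θ² − 4 < 0, confirming a maximum.

θ̂_MAP = 0.250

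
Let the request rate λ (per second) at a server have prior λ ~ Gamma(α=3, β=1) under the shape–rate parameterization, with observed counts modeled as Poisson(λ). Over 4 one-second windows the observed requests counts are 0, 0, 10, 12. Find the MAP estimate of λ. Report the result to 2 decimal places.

Σxᵢ = 0+0+10+12 = 22, with n = 4.
Posterior ∝ λ^2e^(−1λ) · λ^22e^(−4λ) = λ^24e^(−5λ), i.e. Gamma(shape=25, rate=5).
The mode of a Gamma(a, b) with a ≥ 1 (shape–rate) is (a−1)/b = 24/5 ≈ 4.80.

λ̂_MAP = 4.80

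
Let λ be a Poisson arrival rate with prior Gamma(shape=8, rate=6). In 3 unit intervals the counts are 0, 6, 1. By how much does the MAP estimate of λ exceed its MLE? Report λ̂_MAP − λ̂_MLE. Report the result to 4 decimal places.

Σxᵢ = 7. Posterior is Gamma(15, 9); MAP = (15−1)/9 = 14/9 ≈ 1.55556.
MLE = x̄ = 7/3 ≈ 2.33333.
Difference = 14/9 − 7/3 = -7/9 ≈ -0.7778.

MAP − MLE = -0.7778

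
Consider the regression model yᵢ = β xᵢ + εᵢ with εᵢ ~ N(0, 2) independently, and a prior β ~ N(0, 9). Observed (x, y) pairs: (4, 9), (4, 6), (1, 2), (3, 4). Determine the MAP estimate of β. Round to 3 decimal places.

log p(β | y) = −Σ(yᵢ − βxᵢ)²/(2·2) − β²/(2·9) + const.
Setting the derivative to zero: Σxᵢ(yᵢ − βxᵢ)/2 − β/9 = 0, so β = Σxᵢyᵢ / (Σxᵢ² + σ²/τ²).
Σxᵢyᵢ = 4·9 + 4·6 + 1·2 + 3·4 = 74; Σxᵢ² = 42; σ²/τ² = 2/9.
β̂_MAP = 74 / (42 + 2/9) = 74/(380/9) = 333/190 ≈ 1.753.

β̂_MAP = 1.753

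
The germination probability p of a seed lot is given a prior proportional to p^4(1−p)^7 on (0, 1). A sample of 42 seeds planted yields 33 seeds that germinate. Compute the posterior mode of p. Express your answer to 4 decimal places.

p̂_MAP = 0.6981

The prior density ∝ p^4(1−p)^7 is the kernel of Beta(5, 8).
Data: 33 successes in 42 trials. The binomial likelihood contributes p^33(1−p)^9, so the posterior is Beta(5+33, 8+9) = Beta(38, 17).
For Beta(a, b) with a, b > 1 the mode is (a−1)/(a+b−2) = 37/53 ≈ 0.6981.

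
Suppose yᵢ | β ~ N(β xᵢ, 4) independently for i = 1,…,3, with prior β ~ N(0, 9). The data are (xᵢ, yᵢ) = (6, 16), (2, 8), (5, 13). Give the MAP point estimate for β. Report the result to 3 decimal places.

β̂_MAP = 2.705

log p(β | y) = −Σ(yᵢ − βxᵢ)²/(2·4) − β²/(2·9) + const.
Setting the derivative to zero: Σxᵢ(yᵢ − βxᵢ)/4 − β/9 = 0, so β = Σxᵢyᵢ / (Σxᵢ² + σ²/τ²).
Σxᵢyᵢ = 6·16 + 2·8 + 5·13 = 177; Σxᵢ² = 65; σ²/τ² = 4/9.
β̂_MAP = 177 / (65 + 4/9) = 177/(589/9) = 1593/589 ≈ 2.705.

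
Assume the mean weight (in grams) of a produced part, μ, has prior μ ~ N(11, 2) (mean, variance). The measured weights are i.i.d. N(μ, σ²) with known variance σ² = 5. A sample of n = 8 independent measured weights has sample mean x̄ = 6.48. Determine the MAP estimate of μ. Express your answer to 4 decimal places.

μ̂_MAP = 7.5562

n = 8, x̄ = 6.48.
For a Normal prior and Normal likelihood with known variance, the posterior is Normal; its mode equals its mean, the precision-weighted average.
Prior precision 1/σ₀² = 1/2 = 0.5; data precision n/σ² = 8/5 = 1.6.
μ̂ = (0.5·11 + 1.6·6.48) / (0.5 + 1.6) = 15.868/2.1 = 3967/525 ≈ 7.5562.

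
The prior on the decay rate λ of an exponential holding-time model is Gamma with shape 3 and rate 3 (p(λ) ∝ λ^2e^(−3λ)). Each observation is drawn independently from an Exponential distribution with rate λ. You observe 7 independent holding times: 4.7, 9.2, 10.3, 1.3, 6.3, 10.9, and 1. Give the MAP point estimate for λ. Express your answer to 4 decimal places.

λ̂_MAP = 0.1927

The Exponential(rate=λ) likelihood is ∝ λ^n e^(−λΣtᵢ). Here n = 7 and Σtᵢ = 4.7 + 9.2 + 10.3 + 1.3 + 6.3 + 10.9 + 1 = 43.7.
Posterior ∝ λ^2e^(−3λ) · λ^7e^(−43.7λ) = λ^9e^(−46.7λ), i.e. Gamma(10, 46.7).
Mode = (a−1)/b = 9/46.7 ≈ 0.1927.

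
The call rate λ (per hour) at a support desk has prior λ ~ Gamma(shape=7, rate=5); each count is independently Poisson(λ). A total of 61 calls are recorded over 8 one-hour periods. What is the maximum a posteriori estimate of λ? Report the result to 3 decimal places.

Σxᵢ = 61, n = 8.
Posterior ∝ λ^6e^(−5λ) · λ^61e^(−8λ) = λ^67e^(−13λ), i.e. Gamma(shape=68, rate=13).
The mode of a Gamma(a, b) with a ≥ 1 (shape–rate) is (a−1)/b = 67/13 ≈ 5.154.

λ̂_MAP = 5.154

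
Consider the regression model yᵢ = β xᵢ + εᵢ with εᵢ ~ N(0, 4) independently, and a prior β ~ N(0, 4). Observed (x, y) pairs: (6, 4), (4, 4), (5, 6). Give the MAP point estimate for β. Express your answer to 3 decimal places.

log p(β | y) = −Σ(yᵢ − βxᵢ)²/(2·4) − β²/(2·4) + const.
Setting the derivative to zero: Σxᵢ(yᵢ − βxᵢ)/4 − β/4 = 0, so β = Σxᵢyᵢ / (Σxᵢ² + σ²/τ²).
Σxᵢyᵢ = 6·4 + 4·4 + 5·6 = 70; Σxᵢ² = 77; σ²/τ² = 1.
β̂_MAP = 70 / (77 + 1) = 70/78 ≈ 0.897.

β̂_MAP = 0.897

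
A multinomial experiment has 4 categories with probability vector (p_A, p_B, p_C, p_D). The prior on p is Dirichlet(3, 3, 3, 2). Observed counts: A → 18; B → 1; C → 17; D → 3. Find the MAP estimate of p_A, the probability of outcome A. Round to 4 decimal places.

The posterior is Dirichlet(αᵢ + nᵢ) = Dirichlet(21, 4, 20, 5).
For a Dirichlet(a₁,…,a_K) with all aᵢ > 1, the mode has j-th component (aⱼ − 1)/(Σaᵢ − K).
Here Σaᵢ = 50 and K = 4, so p_A = (21 − 1)/(50 − 4) = 20/46 ≈ 0.4348.

MAP estimate of p_A = 0.4348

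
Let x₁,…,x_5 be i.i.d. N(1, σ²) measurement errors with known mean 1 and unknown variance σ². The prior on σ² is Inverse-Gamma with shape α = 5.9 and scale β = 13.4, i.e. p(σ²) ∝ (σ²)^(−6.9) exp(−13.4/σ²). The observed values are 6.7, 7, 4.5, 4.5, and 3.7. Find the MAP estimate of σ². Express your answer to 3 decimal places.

σ̂²_MAP = 6.760

Sum of squared deviations about the known mean: SS = (6.7−1)² + (7−1)² + (4.5−1)² + (4.5−1)² + (3.7−1)² = 100.28.
The Normal likelihood contributes (σ²)^(−n/2) exp(−SS/(2σ²)), so the posterior is Inverse-Gamma(α + n/2, β + SS/2) = Inverse-Gamma(8.4, 63.54).
The mode of Inverse-Gamma(a, b) is b/(a+1) = 63.54/9.4 ≈ 6.760.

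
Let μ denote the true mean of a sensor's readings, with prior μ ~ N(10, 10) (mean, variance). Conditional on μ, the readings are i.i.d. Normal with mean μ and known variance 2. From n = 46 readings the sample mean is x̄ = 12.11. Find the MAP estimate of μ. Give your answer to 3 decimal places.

μ̂_MAP = 12.101

n = 46, x̄ = 12.11.
For a Normal prior and Normal likelihood with known variance, the posterior is Normal; its mode equals its mean, the precision-weighted average.
Prior precision 1/σ₀² = 1/10 = 0.1; data precision n/σ² = 46/2 = 23.
μ̂ = (0.1·10 + 23·12.11) / (0.1 + 23) = 279.53/23.1 = 27953/2310 ≈ 12.101.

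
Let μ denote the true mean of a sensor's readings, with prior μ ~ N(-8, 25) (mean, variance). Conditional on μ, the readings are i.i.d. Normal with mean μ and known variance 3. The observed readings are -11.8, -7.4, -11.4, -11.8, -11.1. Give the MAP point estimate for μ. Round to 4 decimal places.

n = 5; x̄ = ((-11.8) + (-7.4) + (-11.4) + (-11.8) + (-11.1))/5 = -53.5/5 = -10.7.
For a Normal prior and Normal likelihood with known variance, the posterior is Normal; its mode equals its mean, the precision-weighted average.
Prior precision 1/σ₀² = 1/25 = 0.04; data precision n/σ² = 5/3.
μ̂ = (0.04·(-8) + (5/3)·(-10.7)) / (0.04 + 5/3) = (-2723/150)/(128/75) = -10.63671875 ≈ -10.6367.

μ̂_MAP = -10.6367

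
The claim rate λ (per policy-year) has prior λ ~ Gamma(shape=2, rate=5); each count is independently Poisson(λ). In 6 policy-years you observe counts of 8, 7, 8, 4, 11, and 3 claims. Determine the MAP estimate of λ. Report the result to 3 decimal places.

Σxᵢ = 8+7+8+4+11+3 = 41, with n = 6.
Posterior ∝ λe^(−5λ) · λ^41e^(−6λ) = λ^42e^(−11λ), i.e. Gamma(shape=43, rate=11).
The mode of a Gamma(a, b) with a ≥ 1 (shape–rate) is (a−1)/b = 42/11 ≈ 3.818.

λ̂_MAP = 3.818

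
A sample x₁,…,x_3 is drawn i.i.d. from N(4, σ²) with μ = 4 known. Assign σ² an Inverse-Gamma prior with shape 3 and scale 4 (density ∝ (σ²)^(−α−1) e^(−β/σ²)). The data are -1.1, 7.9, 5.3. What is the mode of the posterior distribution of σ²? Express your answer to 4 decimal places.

σ̂²_MAP = 4.6282

Sum of squared deviations about the known mean: SS = (-1.1−4)² + (7.9−4)² + (5.3−4)² = 42.91.
The Normal likelihood contributes (σ²)^(−n/2) exp(−SS/(2σ²)), so the posterior is Inverse-Gamma(α + n/2, β + SS/2) = Inverse-Gamma(4.5, 25.455).
The mode of Inverse-Gamma(a, b) is b/(a+1) = 25.455/5.5 ≈ 4.6282.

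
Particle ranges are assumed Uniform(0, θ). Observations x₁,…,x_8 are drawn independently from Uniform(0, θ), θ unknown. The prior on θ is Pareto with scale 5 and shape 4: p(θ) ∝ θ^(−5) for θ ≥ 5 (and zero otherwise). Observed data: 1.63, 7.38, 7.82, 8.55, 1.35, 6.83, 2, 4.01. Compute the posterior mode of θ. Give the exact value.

θ̂_MAP = 8.55

The Uniform(0, θ) likelihood is θ^(−n) for θ ≥ max(xᵢ), zero otherwise. Here max(xᵢ) = 8.55.
Posterior ∝ θ^(−5) · θ^(−8) = θ^(−13) on θ ≥ max(5, 8.55) = 8.55.
This density is strictly decreasing in θ, so the posterior mode lies at the lower boundary of the support.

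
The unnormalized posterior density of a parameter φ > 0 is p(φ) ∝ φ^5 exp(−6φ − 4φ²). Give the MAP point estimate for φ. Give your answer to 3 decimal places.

φ̂_MAP = 0.500

ℓ'(φ) = 5/φ − 6 − 8φ. Setting this to zero and multiplying by φ: 8φ² + 6φ − 5 = 0.
φ = (−6 + √(6² + 4·8·5)) / (2·8) = (−6 + √196) / 16 = (−6 + 14)/16 = 1/2.
ℓ''(φ) = −5/φ² − 8 < 0, confirming a maximum.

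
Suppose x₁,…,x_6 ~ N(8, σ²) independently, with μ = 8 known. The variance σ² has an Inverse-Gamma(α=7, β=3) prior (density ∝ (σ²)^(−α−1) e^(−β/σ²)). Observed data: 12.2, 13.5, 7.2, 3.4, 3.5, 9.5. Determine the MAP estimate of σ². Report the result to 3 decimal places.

σ̂²_MAP = 4.463

Sum of squared deviations about the known mean: SS = (12.2−8)² + (13.5−8)² + (7.2−8)² + (3.4−8)² + (3.5−8)² + (9.5−8)² = 92.19.
The Normal likelihood contributes (σ²)^(−n/2) exp(−SS/(2σ²)), so the posterior is Inverse-Gamma(α + n/2, β + SS/2) = Inverse-Gamma(10, 49.095).
The mode of Inverse-Gamma(a, b) is b/(a+1) = 49.095/11 ≈ 4.463.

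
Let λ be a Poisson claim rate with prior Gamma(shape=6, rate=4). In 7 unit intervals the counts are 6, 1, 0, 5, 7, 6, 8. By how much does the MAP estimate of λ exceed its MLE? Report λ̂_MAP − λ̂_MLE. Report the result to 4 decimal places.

MAP − MLE = -1.2597

Σxᵢ = 33. Posterior is Gamma(39, 11); MAP = (39−1)/11 = 38/11 ≈ 3.45455.
MLE = x̄ = 33/7 ≈ 4.71429.
Difference = 38/11 − 33/7 = -97/77 ≈ -1.2597.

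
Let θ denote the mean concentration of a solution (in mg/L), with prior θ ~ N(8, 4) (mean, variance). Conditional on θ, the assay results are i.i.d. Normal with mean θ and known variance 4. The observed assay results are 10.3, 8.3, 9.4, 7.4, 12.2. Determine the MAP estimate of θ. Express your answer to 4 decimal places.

θ̂_MAP = 9.2667

n = 5; x̄ = (10.3 + 8.3 + 9.4 + 7.4 + 12.2)/5 = 47.6/5 = 9.52.
For a Normal prior and Normal likelihood with known variance, the posterior is Normal; its mode equals its mean, the precision-weighted average.
Prior precision 1/σ₀² = 1/4 = 0.25; data precision n/σ² = 5/4 = 1.25.
θ̂ = (0.25·8 + 1.25·9.52) / (0.25 + 1.25) = 13.9/1.5 = 139/15 ≈ 9.2667.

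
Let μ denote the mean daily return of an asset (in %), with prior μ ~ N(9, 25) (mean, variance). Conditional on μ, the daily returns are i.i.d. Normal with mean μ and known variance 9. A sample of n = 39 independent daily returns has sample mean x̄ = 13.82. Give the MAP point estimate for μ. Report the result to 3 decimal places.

μ̂_MAP = 13.776

n = 39, x̄ = 13.82.
For a Normal prior and Normal likelihood with known variance, the posterior is Normal; its mode equals its mean, the precision-weighted average.
Prior precision 1/σ₀² = 1/25 = 0.04; data precision n/σ² = 39/9 = 13/3.
μ̂ = (0.04·9 + (13/3)·13.82) / (0.04 + 13/3) = (9037/150)/(328/75) = 9037/656 ≈ 13.776.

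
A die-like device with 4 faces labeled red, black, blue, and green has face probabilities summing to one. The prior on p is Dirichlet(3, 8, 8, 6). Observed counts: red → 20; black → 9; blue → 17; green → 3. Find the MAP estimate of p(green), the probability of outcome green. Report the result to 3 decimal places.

MAP estimate of p(green) = 0.114

The posterior is Dirichlet(αᵢ + nᵢ) = Dirichlet(23, 17, 25, 9).
For a Dirichlet(a₁,…,a_K) with all aᵢ > 1, the mode has j-th component (aⱼ − 1)/(Σaᵢ − K).
Here Σaᵢ = 74 and K = 4, so p(green) = (9 − 1)/(74 − 4) = 8/70 ≈ 0.114.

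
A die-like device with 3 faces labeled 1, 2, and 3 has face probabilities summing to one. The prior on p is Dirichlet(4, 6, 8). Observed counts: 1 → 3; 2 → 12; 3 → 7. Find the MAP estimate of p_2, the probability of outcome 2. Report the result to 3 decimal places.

MAP estimate: 0.459

The posterior is Dirichlet(αᵢ + nᵢ) = Dirichlet(7, 18, 15).
For a Dirichlet(a₁,…,a_K) with all aᵢ > 1, the mode has j-th component (aⱼ − 1)/(Σaᵢ − K).
Here Σaᵢ = 40 and K = 3, so p_2 = (18 − 1)/(40 − 3) = 17/37 ≈ 0.459.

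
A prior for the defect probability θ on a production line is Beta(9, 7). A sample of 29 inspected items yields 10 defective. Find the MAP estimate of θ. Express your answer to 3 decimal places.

θ̂_MAP = 0.419

Prior: Beta(9, 7).
Data: 10 successes in 29 trials. The binomial likelihood contributes θ^10(1−θ)^19, so the posterior is Beta(9+10, 7+19) = Beta(19, 26).
For Beta(a, b) with a, b > 1 the mode is (a−1)/(a+b−2) = 18/43 ≈ 0.419.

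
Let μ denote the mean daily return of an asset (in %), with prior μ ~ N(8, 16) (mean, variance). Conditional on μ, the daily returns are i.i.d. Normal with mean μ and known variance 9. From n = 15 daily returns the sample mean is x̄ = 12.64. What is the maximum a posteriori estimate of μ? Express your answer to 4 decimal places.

μ̂_MAP = 12.4723

n = 15, x̄ = 12.64.
For a Normal prior and Normal likelihood with known variance, the posterior is Normal; its mode equals its mean, the precision-weighted average.
Prior precision 1/σ₀² = 1/16 = 0.0625; data precision n/σ² = 15/9 = 5/3.
μ̂ = (0.0625·8 + (5/3)·12.64) / (0.0625 + 5/3) = (647/30)/(83/48) = 5176/415 ≈ 12.4723.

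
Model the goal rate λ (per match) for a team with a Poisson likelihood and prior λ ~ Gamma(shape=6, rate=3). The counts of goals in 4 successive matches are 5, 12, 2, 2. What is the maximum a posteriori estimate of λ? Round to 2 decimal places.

λ̂_MAP = 3.71

Σxᵢ = 5+12+2+2 = 21, with n = 4.
Posterior ∝ λ^5e^(−3λ) · λ^21e^(−4λ) = λ^26e^(−7λ), i.e. Gamma(shape=27, rate=7).
The mode of a Gamma(a, b) with a ≥ 1 (shape–rate) is (a−1)/b = 26/7 ≈ 3.71.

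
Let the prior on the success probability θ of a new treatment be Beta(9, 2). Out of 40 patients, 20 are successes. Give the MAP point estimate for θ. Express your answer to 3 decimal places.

θ̂_MAP = 0.571

Prior: Beta(9, 2).
Data: 20 successes in 40 trials. The binomial likelihood contributes θ^20(1−θ)^20, so the posterior is Beta(9+20, 2+20) = Beta(29, 22).
For Beta(a, b) with a, b > 1 the mode is (a−1)/(a+b−2) = 28/49 ≈ 0.571.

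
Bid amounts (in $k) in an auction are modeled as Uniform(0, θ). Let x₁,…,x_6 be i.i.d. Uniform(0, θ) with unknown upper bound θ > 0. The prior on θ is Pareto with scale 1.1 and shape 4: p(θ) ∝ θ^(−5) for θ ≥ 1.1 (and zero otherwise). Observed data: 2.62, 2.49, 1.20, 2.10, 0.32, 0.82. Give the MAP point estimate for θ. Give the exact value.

The Uniform(0, θ) likelihood is θ^(−n) for θ ≥ max(xᵢ), zero otherwise. Here max(xᵢ) = 2.62.
Posterior ∝ θ^(−5) · θ^(−6) = θ^(−11) on θ ≥ max(1.1, 2.62) = 2.62.
This density is strictly decreasing in θ, so the posterior mode lies at the lower boundary of the support.

θ̂_MAP = 2.62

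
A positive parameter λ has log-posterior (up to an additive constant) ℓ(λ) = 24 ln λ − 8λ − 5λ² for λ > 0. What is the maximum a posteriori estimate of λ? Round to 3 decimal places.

ℓ'(λ) = 24/λ − 8 − 10λ. Setting this to zero and multiplying by λ: 10λ² + 8λ − 24 = 0.
λ = (−8 + √(8² + 4·10·24)) / (2·10) = (−8 + √1024) / 20 = (−8 + 32)/20 = 6/5.
ℓ''(λ) = −24/λ² − 10 < 0, confirming a maximum.

λ̂_MAP = 1.200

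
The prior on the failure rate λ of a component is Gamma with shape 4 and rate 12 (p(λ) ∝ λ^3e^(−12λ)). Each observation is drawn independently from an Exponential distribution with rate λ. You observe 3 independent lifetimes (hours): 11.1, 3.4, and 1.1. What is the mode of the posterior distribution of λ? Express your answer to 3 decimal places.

The Exponential(rate=λ) likelihood is ∝ λ^n e^(−λΣtᵢ). Here n = 3 and Σtᵢ = 11.1 + 3.4 + 1.1 = 15.6.
Posterior ∝ λ^3e^(−12λ) · λ^3e^(−15.6λ) = λ^6e^(−27.6λ), i.e. Gamma(7, 27.6).
Mode = (a−1)/b = 6/27.6 ≈ 0.217.

λ̂_MAP = 0.217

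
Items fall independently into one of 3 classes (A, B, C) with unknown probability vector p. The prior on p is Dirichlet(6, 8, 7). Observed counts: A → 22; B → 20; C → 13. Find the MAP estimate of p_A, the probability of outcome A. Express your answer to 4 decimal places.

The posterior is Dirichlet(αᵢ + nᵢ) = Dirichlet(28, 28, 20).
For a Dirichlet(a₁,…,a_K) with all aᵢ > 1, the mode has j-th component (aⱼ − 1)/(Σaᵢ − K).
Here Σaᵢ = 76 and K = 3, so p_A = (28 − 1)/(76 − 3) = 27/73 ≈ 0.3699.

MAP estimate of p_A = 0.3699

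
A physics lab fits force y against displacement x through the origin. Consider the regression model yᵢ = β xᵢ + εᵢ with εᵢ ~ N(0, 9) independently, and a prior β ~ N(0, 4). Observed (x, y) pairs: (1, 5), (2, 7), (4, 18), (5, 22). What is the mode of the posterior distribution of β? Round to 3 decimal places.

β̂_MAP = 4.166

log p(β | y) = −Σ(yᵢ − βxᵢ)²/(2·9) − β²/(2·4) + const.
Setting the derivative to zero: Σxᵢ(yᵢ − βxᵢ)/9 − β/4 = 0, so β = Σxᵢyᵢ / (Σxᵢ² + σ²/τ²).
Σxᵢyᵢ = 1·5 + 2·7 + 4·18 + 5·22 = 201; Σxᵢ² = 46; σ²/τ² = 2.25.
β̂_MAP = 201 / (46 + 2.25) = 201/48.25 ≈ 4.166.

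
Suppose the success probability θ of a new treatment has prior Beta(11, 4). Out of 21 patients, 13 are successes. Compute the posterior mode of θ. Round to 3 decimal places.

Prior: Beta(11, 4).
Data: 13 successes in 21 trials. The binomial likelihood contributes θ^13(1−θ)^8, so the posterior is Beta(11+13, 4+8) = Beta(24, 12).
For Beta(a, b) with a, b > 1 the mode is (a−1)/(a+b−2) = 23/34 ≈ 0.676.

θ̂_MAP = 0.676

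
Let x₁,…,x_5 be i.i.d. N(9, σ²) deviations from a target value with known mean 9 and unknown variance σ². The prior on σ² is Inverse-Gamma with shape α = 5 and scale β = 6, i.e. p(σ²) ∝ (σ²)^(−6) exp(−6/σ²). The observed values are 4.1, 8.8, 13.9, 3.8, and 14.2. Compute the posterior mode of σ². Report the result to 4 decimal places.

Sum of squared deviations about the known mean: SS = (4.1−9)² + (8.8−9)² + (13.9−9)² + (3.8−9)² + (14.2−9)² = 102.14.
The Normal likelihood contributes (σ²)^(−n/2) exp(−SS/(2σ²)), so the posterior is Inverse-Gamma(α + n/2, β + SS/2) = Inverse-Gamma(7.5, 57.07).
The mode of Inverse-Gamma(a, b) is b/(a+1) = 57.07/8.5 ≈ 6.7141.

σ̂²_MAP = 6.7141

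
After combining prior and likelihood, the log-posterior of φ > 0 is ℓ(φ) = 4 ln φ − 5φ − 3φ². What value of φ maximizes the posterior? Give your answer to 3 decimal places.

ℓ'(φ) = 4/φ − 5 − 6φ. Setting this to zero and multiplying by φ: 6φ² + 5φ − 4 = 0.
φ = (−5 + √(5² + 4·6·4)) / (2·6) = (−5 + √121) / 12 = (−5 + 11)/12 = 1/2.
ℓ''(φ) = −4/φ² − 6 < 0, confirming a maximum.

φ̂_MAP = 0.500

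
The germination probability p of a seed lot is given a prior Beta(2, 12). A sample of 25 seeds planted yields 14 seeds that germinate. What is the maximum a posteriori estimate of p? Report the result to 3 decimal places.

Prior: Beta(2, 12).
Data: 14 successes in 25 trials. The binomial likelihood contributes p^14(1−p)^11, so the posterior is Beta(2+14, 12+11) = Beta(16, 23).
For Beta(a, b) with a, b > 1 the mode is (a−1)/(a+b−2) = 15/37 ≈ 0.405.

p̂_MAP = 0.405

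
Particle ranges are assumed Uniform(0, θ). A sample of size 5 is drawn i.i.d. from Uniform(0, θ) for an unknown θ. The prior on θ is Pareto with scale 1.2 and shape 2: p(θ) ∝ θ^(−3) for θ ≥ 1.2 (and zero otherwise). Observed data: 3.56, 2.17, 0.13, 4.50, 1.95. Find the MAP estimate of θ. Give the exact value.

θ̂_MAP = 4.50

The Uniform(0, θ) likelihood is θ^(−n) for θ ≥ max(xᵢ), zero otherwise. Here max(xᵢ) = 4.50.
Posterior ∝ θ^(−3) · θ^(−5) = θ^(−8) on θ ≥ max(1.2, 4.50) = 4.50.
This density is strictly decreasing in θ, so the posterior mode lies at the lower boundary of the support.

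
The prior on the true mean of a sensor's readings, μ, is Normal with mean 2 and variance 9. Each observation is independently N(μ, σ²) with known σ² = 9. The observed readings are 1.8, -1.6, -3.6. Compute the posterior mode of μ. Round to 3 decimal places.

μ̂_MAP = -0.350

n = 3; x̄ = (1.8 + (-1.6) + (-3.6))/3 = -3.4/3 = -17/15 ≈ -1.1333.
For a Normal prior and Normal likelihood with known variance, the posterior is Normal; its mode equals its mean, the precision-weighted average.
Prior precision 1/σ₀² = 1/9; data precision n/σ² = 3/9 = 1/3.
μ̂ = ((1/9)·2 + (1/3)·(-17/15)) / (1/9 + 1/3) = (-7/45)/(4/9) = -0.350.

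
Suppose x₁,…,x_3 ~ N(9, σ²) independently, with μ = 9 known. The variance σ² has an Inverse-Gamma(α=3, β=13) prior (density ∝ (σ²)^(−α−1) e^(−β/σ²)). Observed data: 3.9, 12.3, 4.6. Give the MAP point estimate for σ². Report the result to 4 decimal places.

σ̂²_MAP = 7.4782

Sum of squared deviations about the known mean: SS = (3.9−9)² + (12.3−9)² + (4.6−9)² = 56.26.
The Normal likelihood contributes (σ²)^(−n/2) exp(−SS/(2σ²)), so the posterior is Inverse-Gamma(α + n/2, β + SS/2) = Inverse-Gamma(4.5, 41.13).
The mode of Inverse-Gamma(a, b) is b/(a+1) = 41.13/5.5 ≈ 7.4782.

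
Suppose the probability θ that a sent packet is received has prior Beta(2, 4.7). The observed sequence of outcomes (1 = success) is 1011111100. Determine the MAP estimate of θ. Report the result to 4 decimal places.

Prior: Beta(2, 4.7).
Data: 7 successes in 10 trials (from the sequence). The binomial likelihood contributes θ^7(1−θ)^3, so the posterior is Beta(2+7, 4.7+3) = Beta(9, 7.7).
For Beta(a, b) with a, b > 1 the mode is (a−1)/(a+b−2) = 8/14.7 ≈ 0.5442.

θ̂_MAP = 0.5442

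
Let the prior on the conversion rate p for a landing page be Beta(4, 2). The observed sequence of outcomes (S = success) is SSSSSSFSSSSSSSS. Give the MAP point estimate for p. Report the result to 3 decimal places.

p̂_MAP = 0.895

Prior: Beta(4, 2).
Data: 14 successes in 15 trials (from the sequence). The binomial likelihood contributes p^14(1−p)^1, so the posterior is Beta(4+14, 2+1) = Beta(18, 3).
For Beta(a, b) with a, b > 1 the mode is (a−1)/(a+b−2) = 17/19 ≈ 0.895.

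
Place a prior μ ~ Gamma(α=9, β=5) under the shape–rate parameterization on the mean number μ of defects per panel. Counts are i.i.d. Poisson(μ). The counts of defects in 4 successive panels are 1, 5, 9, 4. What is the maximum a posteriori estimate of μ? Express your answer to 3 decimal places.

μ̂_MAP = 3.000

Σxᵢ = 1+5+9+4 = 19, with n = 4.
Posterior ∝ μ^8e^(−5μ) · μ^19e^(−4μ) = μ^27e^(−9μ), i.e. Gamma(shape=28, rate=9).
The mode of a Gamma(a, b) with a ≥ 1 (shape–rate) is (a−1)/b = 27/9 ≈ 3.000.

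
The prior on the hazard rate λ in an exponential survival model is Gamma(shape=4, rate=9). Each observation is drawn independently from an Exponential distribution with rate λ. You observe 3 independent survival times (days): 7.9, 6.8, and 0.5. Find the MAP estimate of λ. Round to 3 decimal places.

The Exponential(rate=λ) likelihood is ∝ λ^n e^(−λΣtᵢ). Here n = 3 and Σtᵢ = 7.9 + 6.8 + 0.5 = 15.2.
Posterior ∝ λ^3e^(−9λ) · λ^3e^(−15.2λ) = λ^6e^(−24.2λ), i.e. Gamma(7, 24.2).
Mode = (a−1)/b = 6/24.2 ≈ 0.248.

λ̂_MAP = 0.248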